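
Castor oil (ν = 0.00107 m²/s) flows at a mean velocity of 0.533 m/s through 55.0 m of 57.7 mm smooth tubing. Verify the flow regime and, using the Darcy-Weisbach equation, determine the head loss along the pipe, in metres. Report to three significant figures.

Re = VD/ν = 0.533·0.05770/0.00107 = 28.7 → laminar (Re < 2300)
f = 64/Re = 2.227
h_f = f(L/D)V²/(2g) = 2.227·(55.0/0.05770)·0.533²/(2·9.81) = 30.73 m

h_f ≈ 30.7 m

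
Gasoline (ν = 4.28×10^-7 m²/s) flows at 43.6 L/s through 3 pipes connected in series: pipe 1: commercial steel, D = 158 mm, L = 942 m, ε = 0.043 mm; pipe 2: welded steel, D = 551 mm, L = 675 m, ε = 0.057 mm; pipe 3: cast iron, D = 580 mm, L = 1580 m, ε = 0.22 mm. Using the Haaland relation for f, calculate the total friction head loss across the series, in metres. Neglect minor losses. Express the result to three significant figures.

Pipe 1: V = 2.224 m/s, Re = 8.21×10^5, ε/D = 2.72×10^-4, f = 0.01548, h_1 = f(L/D)V²/2g = 23.26 m
Pipe 2: V = 0.1828 m/s, Re = 2.35×10^5, ε/D = 1.03×10^-4, f = 0.01581, h_2 = f(L/D)V²/2g = 0.03300 m
Pipe 3: V = 0.1650 m/s, Re = 2.24×10^5, ε/D = 3.79×10^-4, f = 0.01778, h_3 = f(L/D)V²/2g = 0.06723 m
Series → Q common, losses add: H = Σh = 23.36 m

H ≈ 23.4 m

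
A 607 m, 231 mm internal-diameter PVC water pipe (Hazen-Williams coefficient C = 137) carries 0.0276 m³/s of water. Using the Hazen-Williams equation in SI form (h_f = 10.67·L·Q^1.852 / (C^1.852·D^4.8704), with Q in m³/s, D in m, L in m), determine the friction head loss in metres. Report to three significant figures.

h_f ≈ 1.16 m

h_f = 10.67·607·0.0276^1.852 / (137^1.852·0.231^4.8704) = 1.165 m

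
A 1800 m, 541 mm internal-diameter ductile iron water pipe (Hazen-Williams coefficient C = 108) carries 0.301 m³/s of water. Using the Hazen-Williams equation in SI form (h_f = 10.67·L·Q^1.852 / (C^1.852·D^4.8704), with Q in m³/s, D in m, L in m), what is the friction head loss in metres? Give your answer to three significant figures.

h_f ≈ 7.10 m

h_f = 10.67·1800·0.301^1.852 / (108^1.852·0.541^4.8704) = 7.100 m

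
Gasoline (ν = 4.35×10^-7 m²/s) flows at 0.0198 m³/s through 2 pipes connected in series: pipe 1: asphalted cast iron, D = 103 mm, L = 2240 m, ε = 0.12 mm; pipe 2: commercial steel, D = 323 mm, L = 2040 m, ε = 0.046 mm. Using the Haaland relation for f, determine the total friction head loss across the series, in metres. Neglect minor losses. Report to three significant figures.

H ≈ 131 m

Pipe 1: V = 2.376 m/s, Re = 5.63×10^5, ε/D = 0.00117, f = 0.02085, h_1 = f(L/D)V²/2g = 130.5 m
Pipe 2: V = 0.2416 m/s, Re = 1.79×10^5, ε/D = 1.42×10^-4, f = 0.01675, h_2 = f(L/D)V²/2g = 0.3149 m
Series → Q common, losses add: H = Σh = 130.8 m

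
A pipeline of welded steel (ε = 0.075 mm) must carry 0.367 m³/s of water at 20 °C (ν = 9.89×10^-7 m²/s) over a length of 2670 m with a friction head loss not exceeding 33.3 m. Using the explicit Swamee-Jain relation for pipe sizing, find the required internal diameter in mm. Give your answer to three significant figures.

D ≈ 424 mm

Swamee-Jain (Type III): D = 0.66·[ε^1.25·(LQ²/(gh_f))^4.75 + ν·Q^9.4·(L/(gh_f))^5.2]^0.04
LQ²/(gh_f) = 1.101; L/(gh_f) = 8.173
Term 1 = ε^1.25·(…)^4.75 = 1.10×10^-5; Term 2 = ν·Q^9.4·(…)^5.2 = 4.44×10^-6
D = 0.66·(1.10×10^-5 + 4.44×10^-6)^0.04 = 0.4238 m = 424 mm
Check: V = 2.60 m/s, Re = 1.11×10^6, f = 0.01442, h_f = 31.4 m ≈ 33.3 m ✓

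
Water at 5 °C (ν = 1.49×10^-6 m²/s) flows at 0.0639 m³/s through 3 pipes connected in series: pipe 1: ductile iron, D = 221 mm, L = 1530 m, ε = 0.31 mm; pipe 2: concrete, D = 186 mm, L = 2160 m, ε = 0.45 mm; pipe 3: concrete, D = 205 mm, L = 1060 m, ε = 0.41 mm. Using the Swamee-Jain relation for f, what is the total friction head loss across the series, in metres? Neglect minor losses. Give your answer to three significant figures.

Pipe 1: V = 1.666 m/s, Re = 2.47×10^5, ε/D = 0.00140, f = 0.02244, h_1 = f(L/D)V²/2g = 21.97 m
Pipe 2: V = 2.352 m/s, Re = 2.94×10^5, ε/D = 0.00242, f = 0.02534, h_2 = f(L/D)V²/2g = 82.95 m
Pipe 3: V = 1.936 m/s, Re = 2.66×10^5, ε/D = 0.00200, f = 0.02425, h_3 = f(L/D)V²/2g = 23.96 m
Series → Q common, losses add: H = Σh = 128.9 m

H ≈ 129 m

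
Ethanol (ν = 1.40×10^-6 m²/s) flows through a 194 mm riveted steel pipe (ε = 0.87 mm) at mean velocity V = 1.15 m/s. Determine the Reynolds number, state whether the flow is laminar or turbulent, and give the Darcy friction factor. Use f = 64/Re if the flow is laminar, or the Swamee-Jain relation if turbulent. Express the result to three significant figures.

Re = VD/ν = 1.150·0.194/1.40×10^-6 = 1.59×10^5
Re > 4000 → turbulent; ε/D = 0.00448
Swamee-Jain: f = 0.03023

Re ≈ 1.59×10^5; turbulent; f ≈ 0.0302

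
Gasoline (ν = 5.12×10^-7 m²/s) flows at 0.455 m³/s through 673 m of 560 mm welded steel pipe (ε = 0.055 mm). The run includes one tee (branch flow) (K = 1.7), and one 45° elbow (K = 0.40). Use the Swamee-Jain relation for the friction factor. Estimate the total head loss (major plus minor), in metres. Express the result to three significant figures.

V = 4Q/(πD²) = 1.847 m/s; V²/2g = 0.1739 m
Re = 2.02×10^6, ε/D = 9.82×10^-5 → f = 0.01284 (Swamee-Jain)
Major: h_f = f(L/D)·V²/2g = 0.01284·1202·0.1739 = 2.684 m
Minor: ΣK = 2.10; h_m = ΣK·V²/2g = 0.3653 m
Total H_L = 2.684 + 0.3653 = 3.049 m

H_L ≈ 3.05 m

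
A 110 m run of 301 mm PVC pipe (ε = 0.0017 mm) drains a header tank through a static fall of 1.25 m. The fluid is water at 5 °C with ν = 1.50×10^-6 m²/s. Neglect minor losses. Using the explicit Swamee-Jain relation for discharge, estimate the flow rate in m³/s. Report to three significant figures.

Swamee-Jain (Type II): Q = -0.965·√(gD⁵h_f/L)·ln[ε/(3.7D) + √(3.17ν²L/(gD³h_f))]
√(gD⁵h_f/L) = √(9.81·0.301⁵·1.25/110) = 0.01660
ε/(3.7D) = 1.53×10^-6; √(3.17ν²L/(gD³h_f)) = 4.84×10^-5
Q = -0.965·0.01660·ln(4.996×10^-5) = 0.1586 m³/s
Check: V = 2.23 m/s, Re = 4.47×10^5, f = 0.01344, h_f = 1.24 m ≈ 1.25 m ✓

Q ≈ 0.159 m³/s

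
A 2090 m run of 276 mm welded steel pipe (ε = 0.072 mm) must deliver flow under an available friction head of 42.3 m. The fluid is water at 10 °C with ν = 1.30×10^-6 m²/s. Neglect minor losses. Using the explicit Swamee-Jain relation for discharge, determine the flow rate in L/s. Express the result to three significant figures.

Q ≈ 157 L/s

Swamee-Jain (Type II): Q = -0.965·√(gD⁵h_f/L)·ln[ε/(3.7D) + √(3.17ν²L/(gD³h_f))]
√(gD⁵h_f/L) = √(9.81·0.276⁵·42.3/2090) = 0.01783
ε/(3.7D) = 7.05×10^-5; √(3.17ν²L/(gD³h_f)) = 3.58×10^-5
Q = -0.965·0.01783·ln(1.063×10^-4) = 0.1574 m³/s
Check: V = 2.63 m/s, Re = 5.59×10^5, f = 0.01592, h_f = 42.6 m ≈ 42.3 m ✓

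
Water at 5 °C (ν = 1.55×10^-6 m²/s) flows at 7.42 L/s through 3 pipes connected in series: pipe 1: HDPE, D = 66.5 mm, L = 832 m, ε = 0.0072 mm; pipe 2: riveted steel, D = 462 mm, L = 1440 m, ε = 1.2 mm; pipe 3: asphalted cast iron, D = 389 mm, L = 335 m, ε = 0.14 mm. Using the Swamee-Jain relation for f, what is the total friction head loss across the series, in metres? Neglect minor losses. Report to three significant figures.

H ≈ 54.7 m

Pipe 1: V = 2.136 m/s, Re = 9.17×10^4, ε/D = 1.08×10^-4, f = 0.01880, h_1 = f(L/D)V²/2g = 54.71 m
Pipe 2: V = 0.04426 m/s, Re = 1.32×10^4, ε/D = 0.00260, f = 0.03333, h_2 = f(L/D)V²/2g = 0.01037 m
Pipe 3: V = 0.06243 m/s, Re = 1.57×10^4, ε/D = 3.60×10^-4, f = 0.02825, h_3 = f(L/D)V²/2g = 0.004833 m
Series → Q common, losses add: H = Σh = 54.73 m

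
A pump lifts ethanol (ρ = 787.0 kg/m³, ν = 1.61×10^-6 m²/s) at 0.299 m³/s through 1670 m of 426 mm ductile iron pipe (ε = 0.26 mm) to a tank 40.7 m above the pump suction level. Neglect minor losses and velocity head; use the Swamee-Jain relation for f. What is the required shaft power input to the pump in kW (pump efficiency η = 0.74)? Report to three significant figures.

V = 4Q/(πD²) = 2.098 m/s; Re = 5.55×10^5; ε/D = 6.10×10^-4; f = 0.01835
h_f = f(L/D)V²/2g = 16.14 m
Total head H = z + h_f = 40.7 + 16.14 = 56.84 m
P_hyd = ρgQH = 787.0·9.81·0.299·56.84 = 131.2 kW
P_shaft = P_hyd/η = 131.2/0.74 = 177.3 kW

P_shaft ≈ 177 kW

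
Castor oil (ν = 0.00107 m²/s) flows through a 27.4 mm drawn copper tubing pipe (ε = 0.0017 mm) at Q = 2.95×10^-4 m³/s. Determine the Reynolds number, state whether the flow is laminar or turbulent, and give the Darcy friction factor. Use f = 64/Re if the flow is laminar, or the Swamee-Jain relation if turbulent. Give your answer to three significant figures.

V = 4Q/(πD²) = 0.5003 m/s
Re = VD/ν = 0.5003·0.0274/0.00107 = 12.8
Re < 2300 → laminar → f = 64/Re = 4.996

Re ≈ 12.8; laminar; f = 64/Re ≈ 5.00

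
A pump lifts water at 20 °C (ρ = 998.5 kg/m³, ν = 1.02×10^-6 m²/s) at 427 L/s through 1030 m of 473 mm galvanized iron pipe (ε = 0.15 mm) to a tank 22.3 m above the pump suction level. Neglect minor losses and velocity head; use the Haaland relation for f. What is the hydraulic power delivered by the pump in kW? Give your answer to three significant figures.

V = 4Q/(πD²) = 2.430 m/s; Re = 1.13×10^6; ε/D = 3.17×10^-4; f = 0.01569
h_f = f(L/D)V²/2g = 10.28 m
Total head H = z + h_f = 22.3 + 10.28 = 32.58 m
P_hyd = ρgQH = 998.5·9.81·0.427·32.58 = 136.3 kW

P_hyd ≈ 136 kW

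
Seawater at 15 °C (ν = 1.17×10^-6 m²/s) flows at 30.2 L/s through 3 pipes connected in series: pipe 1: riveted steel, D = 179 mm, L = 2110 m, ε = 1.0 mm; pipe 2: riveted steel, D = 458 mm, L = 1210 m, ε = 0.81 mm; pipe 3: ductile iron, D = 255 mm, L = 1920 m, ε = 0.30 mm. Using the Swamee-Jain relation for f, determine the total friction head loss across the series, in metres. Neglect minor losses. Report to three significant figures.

H ≈ 30.9 m

Pipe 1: V = 1.200 m/s, Re = 1.84×10^5, ε/D = 0.00559, f = 0.03207, h_1 = f(L/D)V²/2g = 27.75 m
Pipe 2: V = 0.1833 m/s, Re = 7.18×10^4, ε/D = 0.00177, f = 0.02534, h_2 = f(L/D)V²/2g = 0.1147 m
Pipe 3: V = 0.5913 m/s, Re = 1.29×10^5, ε/D = 0.00118, f = 0.02248, h_3 = f(L/D)V²/2g = 3.016 m
Series → Q common, losses add: H = Σh = 30.88 m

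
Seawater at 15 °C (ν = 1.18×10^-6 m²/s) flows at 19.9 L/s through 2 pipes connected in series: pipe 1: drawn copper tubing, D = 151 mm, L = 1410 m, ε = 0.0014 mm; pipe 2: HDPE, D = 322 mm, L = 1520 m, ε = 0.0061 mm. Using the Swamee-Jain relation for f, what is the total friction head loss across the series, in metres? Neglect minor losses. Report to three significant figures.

H ≈ 10.1 m

Pipe 1: V = 1.111 m/s, Re = 1.42×10^5, ε/D = 9.27×10^-6, f = 0.01669, h_1 = f(L/D)V²/2g = 9.807 m
Pipe 2: V = 0.2444 m/s, Re = 6.67×10^4, ε/D = 1.89×10^-5, f = 0.01957, h_2 = f(L/D)V²/2g = 0.2812 m
Series → Q common, losses add: H = Σh = 10.09 m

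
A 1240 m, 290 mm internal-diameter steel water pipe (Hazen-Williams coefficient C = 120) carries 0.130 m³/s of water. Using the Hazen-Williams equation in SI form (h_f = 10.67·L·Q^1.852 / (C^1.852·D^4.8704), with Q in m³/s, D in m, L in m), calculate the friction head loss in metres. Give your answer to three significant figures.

h_f = 10.67·1240·0.130^1.852 / (120^1.852·0.290^4.8704) = 17.71 m

h_f ≈ 17.7 m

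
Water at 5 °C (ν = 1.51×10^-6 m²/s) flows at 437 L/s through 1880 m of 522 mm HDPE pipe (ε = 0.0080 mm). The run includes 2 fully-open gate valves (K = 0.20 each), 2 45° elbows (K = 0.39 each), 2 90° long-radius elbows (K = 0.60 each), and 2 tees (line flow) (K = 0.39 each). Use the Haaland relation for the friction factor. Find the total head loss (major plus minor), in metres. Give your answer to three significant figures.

V = 4Q/(πD²) = 2.042 m/s; V²/2g = 0.2125 m
Re = 7.06×10^5, ε/D = 1.53×10^-5 → f = 0.01252 (Haaland)
Major: h_f = f(L/D)·V²/2g = 0.01252·3602·0.2125 = 9.582 m
Minor: ΣK = 3.16; h_m = ΣK·V²/2g = 0.6716 m
Total H_L = 9.582 + 0.6716 = 10.25 m

H_L ≈ 10.3 m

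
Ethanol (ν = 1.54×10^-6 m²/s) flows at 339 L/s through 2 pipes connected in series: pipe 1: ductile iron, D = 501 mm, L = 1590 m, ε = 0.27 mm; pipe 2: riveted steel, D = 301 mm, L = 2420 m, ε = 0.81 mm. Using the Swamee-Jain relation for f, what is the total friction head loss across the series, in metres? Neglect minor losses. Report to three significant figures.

H ≈ 247 m

Pipe 1: V = 1.720 m/s, Re = 5.59×10^5, ε/D = 5.39×10^-4, f = 0.01792, h_1 = f(L/D)V²/2g = 8.573 m
Pipe 2: V = 4.764 m/s, Re = 9.31×10^5, ε/D = 0.00269, f = 0.02562, h_2 = f(L/D)V²/2g = 238.2 m
Series → Q common, losses add: H = Σh = 246.8 m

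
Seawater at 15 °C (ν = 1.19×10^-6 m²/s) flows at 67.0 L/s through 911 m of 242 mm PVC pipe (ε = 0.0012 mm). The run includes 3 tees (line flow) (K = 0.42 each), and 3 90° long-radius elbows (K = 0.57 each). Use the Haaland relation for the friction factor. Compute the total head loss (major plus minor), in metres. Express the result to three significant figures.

H_L ≈ 6.19 m

V = 4Q/(πD²) = 1.457 m/s; V²/2g = 0.1081 m
Re = 2.96×10^5, ε/D = 4.96×10^-6 → f = 0.01442 (Haaland)
Major: h_f = f(L/D)·V²/2g = 0.01442·3764·0.1081 = 5.869 m
Minor: ΣK = 2.97; h_m = ΣK·V²/2g = 0.3212 m
Total H_L = 5.869 + 0.3212 = 6.190 m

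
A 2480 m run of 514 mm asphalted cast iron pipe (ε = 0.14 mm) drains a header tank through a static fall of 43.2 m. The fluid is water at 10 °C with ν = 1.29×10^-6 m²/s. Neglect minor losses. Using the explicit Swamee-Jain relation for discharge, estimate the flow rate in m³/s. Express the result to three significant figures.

Swamee-Jain (Type II): Q = -0.965·√(gD⁵h_f/L)·ln[ε/(3.7D) + √(3.17ν²L/(gD³h_f))]
√(gD⁵h_f/L) = √(9.81·0.514⁵·43.2/2480) = 0.07830
ε/(3.7D) = 7.36×10^-5; √(3.17ν²L/(gD³h_f)) = 1.51×10^-5
Q = -0.965·0.07830·ln(8.869×10^-5) = 0.7050 m³/s
Check: V = 3.40 m/s, Re = 1.35×10^6, f = 0.01531, h_f = 43.5 m ≈ 43.2 m ✓

Q ≈ 0.705 m³/s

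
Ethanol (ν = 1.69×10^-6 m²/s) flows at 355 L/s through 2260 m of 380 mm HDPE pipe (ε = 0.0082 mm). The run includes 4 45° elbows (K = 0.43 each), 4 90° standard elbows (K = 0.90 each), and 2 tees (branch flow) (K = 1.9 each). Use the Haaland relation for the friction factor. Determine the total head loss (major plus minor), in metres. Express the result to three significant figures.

V = 4Q/(πD²) = 3.130 m/s; V²/2g = 0.4994 m
Re = 7.04×10^5, ε/D = 2.16×10^-5 → f = 0.01262 (Haaland)
Major: h_f = f(L/D)·V²/2g = 0.01262·5947·0.4994 = 37.49 m
Minor: ΣK = 9.12; h_m = ΣK·V²/2g = 4.554 m
Total H_L = 37.49 + 4.554 = 42.04 m

H_L ≈ 42.0 m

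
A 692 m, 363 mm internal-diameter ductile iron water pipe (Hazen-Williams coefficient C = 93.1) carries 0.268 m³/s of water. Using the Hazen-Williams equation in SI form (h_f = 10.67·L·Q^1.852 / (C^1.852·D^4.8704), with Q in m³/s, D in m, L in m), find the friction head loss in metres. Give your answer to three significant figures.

h_f = 10.67·692·0.268^1.852 / (93.1^1.852·0.363^4.8704) = 20.24 m

h_f ≈ 20.2 m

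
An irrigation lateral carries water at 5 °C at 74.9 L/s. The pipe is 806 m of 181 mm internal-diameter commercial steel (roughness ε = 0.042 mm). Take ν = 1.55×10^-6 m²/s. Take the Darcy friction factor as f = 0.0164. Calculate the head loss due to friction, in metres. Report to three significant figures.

h_f ≈ 31.5 m

V = 4Q/(πD²) = 4·0.0749/(π·0.181²) = 2.911 m/s
h_f = f(L/D)V²/(2g) = 0.01640·(806/0.181)·2.911²/(2·9.81) = 31.54 m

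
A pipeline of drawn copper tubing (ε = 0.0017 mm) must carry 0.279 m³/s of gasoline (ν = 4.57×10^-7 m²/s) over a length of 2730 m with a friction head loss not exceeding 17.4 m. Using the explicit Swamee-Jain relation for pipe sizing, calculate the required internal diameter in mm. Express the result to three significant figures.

D ≈ 406 mm

Swamee-Jain (Type III): D = 0.66·[ε^1.25·(LQ²/(gh_f))^4.75 + ν·Q^9.4·(L/(gh_f))^5.2]^0.04
LQ²/(gh_f) = 1.245; L/(gh_f) = 15.99
Term 1 = ε^1.25·(…)^4.75 = 1.74×10^-7; Term 2 = ν·Q^9.4·(…)^5.2 = 5.12×10^-6
D = 0.66·(1.74×10^-7 + 5.12×10^-6)^0.04 = 0.4060 m = 406 mm
Check: V = 2.16 m/s, Re = 1.91×10^6, f = 0.01059, h_f = 16.9 m ≈ 17.4 m ✓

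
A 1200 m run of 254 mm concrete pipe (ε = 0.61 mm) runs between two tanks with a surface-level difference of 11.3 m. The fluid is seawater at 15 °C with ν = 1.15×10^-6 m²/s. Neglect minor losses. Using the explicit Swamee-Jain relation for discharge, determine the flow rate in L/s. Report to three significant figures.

Q ≈ 69.3 L/s

Swamee-Jain (Type II): Q = -0.965·√(gD⁵h_f/L)·ln[ε/(3.7D) + √(3.17ν²L/(gD³h_f))]
√(gD⁵h_f/L) = √(9.81·0.254⁵·11.3/1200) = 0.009883
ε/(3.7D) = 6.49×10^-4; √(3.17ν²L/(gD³h_f)) = 5.26×10^-5
Q = -0.965·0.009883·ln(7.017×10^-4) = 0.06926 m³/s
Check: V = 1.37 m/s, Re = 3.02×10^5, f = 0.02528, h_f = 11.4 m ≈ 11.3 m ✓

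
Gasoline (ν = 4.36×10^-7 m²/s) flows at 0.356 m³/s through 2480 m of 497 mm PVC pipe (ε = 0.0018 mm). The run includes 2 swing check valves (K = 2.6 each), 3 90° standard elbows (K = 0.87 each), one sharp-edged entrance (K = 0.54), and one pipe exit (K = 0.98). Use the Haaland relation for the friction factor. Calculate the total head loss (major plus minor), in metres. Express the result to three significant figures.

H_L ≈ 10.5 m

V = 4Q/(πD²) = 1.835 m/s; V²/2g = 0.1716 m
Re = 2.09×10^6, ε/D = 3.62×10^-6 → f = 0.01037 (Haaland)
Major: h_f = f(L/D)·V²/2g = 0.01037·4990·0.1716 = 8.885 m
Minor: ΣK = 9.33; h_m = ΣK·V²/2g = 1.601 m
Total H_L = 8.885 + 1.601 = 10.49 m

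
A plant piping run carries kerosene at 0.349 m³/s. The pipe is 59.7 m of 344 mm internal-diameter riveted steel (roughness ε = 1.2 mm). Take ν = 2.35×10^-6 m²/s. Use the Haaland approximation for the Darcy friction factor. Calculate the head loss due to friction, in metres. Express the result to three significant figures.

h_f ≈ 3.44 m

V = 4Q/(πD²) = 4·0.349/(π·0.344²) = 3.755 m/s
Re = VD/ν = 3.755·0.344/2.35×10^-6 = 5.50×10^5 → turbulent
ε/D = 1.2/344 = 0.00349
Haaland: f = 0.02757
h_f = f(L/D)V²/(2g) = 0.02757·(59.7/0.344)·3.755²/(2·9.81) = 3.438 m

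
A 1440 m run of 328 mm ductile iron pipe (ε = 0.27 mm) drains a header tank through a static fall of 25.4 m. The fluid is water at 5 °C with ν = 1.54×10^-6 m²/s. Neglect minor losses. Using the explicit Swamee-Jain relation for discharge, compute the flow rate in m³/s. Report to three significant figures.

Q ≈ 0.204 m³/s

Swamee-Jain (Type II): Q = -0.965·√(gD⁵h_f/L)·ln[ε/(3.7D) + √(3.17ν²L/(gD³h_f))]
√(gD⁵h_f/L) = √(9.81·0.328⁵·25.4/1440) = 0.02563
ε/(3.7D) = 2.22×10^-4; √(3.17ν²L/(gD³h_f)) = 3.51×10^-5
Q = -0.965·0.02563·ln(2.576×10^-4) = 0.2044 m³/s
Check: V = 2.42 m/s, Re = 5.15×10^5, f = 0.01952, h_f = 25.6 m ≈ 25.4 m ✓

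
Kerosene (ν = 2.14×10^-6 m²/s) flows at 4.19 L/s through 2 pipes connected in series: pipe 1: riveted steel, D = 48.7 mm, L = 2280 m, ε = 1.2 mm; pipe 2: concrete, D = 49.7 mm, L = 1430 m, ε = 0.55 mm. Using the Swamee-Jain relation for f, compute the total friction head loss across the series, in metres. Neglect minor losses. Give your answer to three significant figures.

Pipe 1: V = 2.249 m/s, Re = 5.12×10^4, ε/D = 0.0246, f = 0.05381, h_1 = f(L/D)V²/2g = 649.7 m
Pipe 2: V = 2.160 m/s, Re = 5.02×10^4, ε/D = 0.0111, f = 0.04072, h_2 = f(L/D)V²/2g = 278.6 m
Series → Q common, losses add: H = Σh = 928.3 m

H ≈ 928 m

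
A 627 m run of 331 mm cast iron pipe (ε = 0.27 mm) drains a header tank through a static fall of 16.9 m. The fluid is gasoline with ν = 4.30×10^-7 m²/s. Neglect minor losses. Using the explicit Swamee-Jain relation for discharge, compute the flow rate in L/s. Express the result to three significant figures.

Q ≈ 262 L/s

Swamee-Jain (Type II): Q = -0.965·√(gD⁵h_f/L)·ln[ε/(3.7D) + √(3.17ν²L/(gD³h_f))]
√(gD⁵h_f/L) = √(9.81·0.331⁵·16.9/627) = 0.03241
ε/(3.7D) = 2.20×10^-4; √(3.17ν²L/(gD³h_f)) = 7.82×10^-6
Q = -0.965·0.03241·ln(2.283×10^-4) = 0.2623 m³/s
Check: V = 3.05 m/s, Re = 2.35×10^6, f = 0.01891, h_f = 17.0 m ≈ 16.9 m ✓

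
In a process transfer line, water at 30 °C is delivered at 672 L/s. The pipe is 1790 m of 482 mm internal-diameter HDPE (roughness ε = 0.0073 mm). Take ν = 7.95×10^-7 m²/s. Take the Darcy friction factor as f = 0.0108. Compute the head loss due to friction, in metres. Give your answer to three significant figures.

V = 4Q/(πD²) = 4·0.672/(π·0.482²) = 3.683 m/s
h_f = f(L/D)V²/(2g) = 0.01080·(1790/0.482)·3.683²/(2·9.81) = 27.73 m

h_f ≈ 27.7 m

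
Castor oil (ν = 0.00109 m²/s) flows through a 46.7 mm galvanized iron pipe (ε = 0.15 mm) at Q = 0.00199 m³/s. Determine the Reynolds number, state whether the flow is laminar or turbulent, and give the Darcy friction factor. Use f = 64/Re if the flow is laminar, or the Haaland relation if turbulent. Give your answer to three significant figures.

Re ≈ 49.8; laminar; f = 64/Re ≈ 1.29

V = 4Q/(πD²) = 1.162 m/s
Re = VD/ν = 1.162·0.0467/0.00109 = 49.8
Re < 2300 → laminar → f = 64/Re = 1.286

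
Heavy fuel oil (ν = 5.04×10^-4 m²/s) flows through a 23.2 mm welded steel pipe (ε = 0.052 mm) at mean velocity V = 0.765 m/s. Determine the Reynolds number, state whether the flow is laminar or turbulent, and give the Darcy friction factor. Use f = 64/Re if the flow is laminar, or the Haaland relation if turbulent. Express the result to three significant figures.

Re = VD/ν = 0.7650·0.0232/5.04×10^-4 = 35.2
Re < 2300 → laminar → f = 64/Re = 1.817

Re ≈ 35.2; laminar; f = 64/Re ≈ 1.82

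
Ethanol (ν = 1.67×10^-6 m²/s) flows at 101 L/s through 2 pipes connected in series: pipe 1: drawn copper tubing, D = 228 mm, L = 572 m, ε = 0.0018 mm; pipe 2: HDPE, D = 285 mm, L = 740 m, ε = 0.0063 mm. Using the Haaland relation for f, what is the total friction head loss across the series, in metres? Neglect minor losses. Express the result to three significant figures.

Pipe 1: V = 2.474 m/s, Re = 3.38×10^5, ε/D = 7.89×10^-6, f = 0.01410, h_1 = f(L/D)V²/2g = 11.03 m
Pipe 2: V = 1.583 m/s, Re = 2.70×10^5, ε/D = 2.21×10^-5, f = 0.01480, h_2 = f(L/D)V²/2g = 4.910 m
Series → Q common, losses add: H = Σh = 15.94 m

H ≈ 15.9 m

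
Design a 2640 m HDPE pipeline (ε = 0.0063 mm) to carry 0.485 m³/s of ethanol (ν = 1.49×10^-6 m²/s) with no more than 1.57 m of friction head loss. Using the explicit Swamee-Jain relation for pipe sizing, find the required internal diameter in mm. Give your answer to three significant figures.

Swamee-Jain (Type III): D = 0.66·[ε^1.25·(LQ²/(gh_f))^4.75 + ν·Q^9.4·(L/(gh_f))^5.2]^0.04
LQ²/(gh_f) = 40.32; L/(gh_f) = 171.4
Term 1 = ε^1.25·(…)^4.75 = 13.3; Term 2 = ν·Q^9.4·(…)^5.2 = 686
D = 0.66·(13.3 + 686)^0.04 = 0.8577 m = 858 mm
Check: V = 0.839 m/s, Re = 4.83×10^5, f = 0.01329, h_f = 1.47 m ≈ 1.57 m ✓

D ≈ 858 mm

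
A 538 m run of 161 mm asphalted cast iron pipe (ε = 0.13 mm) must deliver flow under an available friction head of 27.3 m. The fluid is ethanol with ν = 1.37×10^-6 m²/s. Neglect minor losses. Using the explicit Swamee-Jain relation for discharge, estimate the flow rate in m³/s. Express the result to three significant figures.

Q ≈ 0.0581 m³/s

Swamee-Jain (Type II): Q = -0.965·√(gD⁵h_f/L)·ln[ε/(3.7D) + √(3.17ν²L/(gD³h_f))]
√(gD⁵h_f/L) = √(9.81·0.161⁵·27.3/538) = 0.007338
ε/(3.7D) = 2.18×10^-4; √(3.17ν²L/(gD³h_f)) = 5.35×10^-5
Q = -0.965·0.007338·ln(2.717×10^-4) = 0.05814 m³/s
Check: V = 2.86 m/s, Re = 3.36×10^5, f = 0.01979, h_f = 27.5 m ≈ 27.3 m ✓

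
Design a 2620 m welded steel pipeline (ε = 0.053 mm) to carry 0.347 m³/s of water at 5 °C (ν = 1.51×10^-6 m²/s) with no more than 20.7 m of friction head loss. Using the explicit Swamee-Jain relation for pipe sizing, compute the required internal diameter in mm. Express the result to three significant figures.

Swamee-Jain (Type III): D = 0.66·[ε^1.25·(LQ²/(gh_f))^4.75 + ν·Q^9.4·(L/(gh_f))^5.2]^0.04
LQ²/(gh_f) = 1.554; L/(gh_f) = 12.90
Term 1 = ε^1.25·(…)^4.75 = 3.67×10^-5; Term 2 = ν·Q^9.4·(…)^5.2 = 4.30×10^-5
D = 0.66·(3.67×10^-5 + 4.30×10^-5)^0.04 = 0.4525 m = 452 mm
Check: V = 2.16 m/s, Re = 6.47×10^5, f = 0.01428, h_f = 19.6 m ≈ 20.7 m ✓

D ≈ 452 mm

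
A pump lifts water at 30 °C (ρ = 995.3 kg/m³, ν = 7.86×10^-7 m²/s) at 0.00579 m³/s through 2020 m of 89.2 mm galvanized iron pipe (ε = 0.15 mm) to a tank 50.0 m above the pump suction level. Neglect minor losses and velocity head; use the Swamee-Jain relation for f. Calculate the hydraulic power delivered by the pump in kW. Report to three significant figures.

P_hyd ≈ 4.19 kW

V = 4Q/(πD²) = 0.9265 m/s; Re = 1.05×10^5; ε/D = 0.00168; f = 0.02438
h_f = f(L/D)V²/2g = 24.16 m
Total head H = z + h_f = 50.0 + 24.16 = 74.16 m
P_hyd = ρgQH = 995.3·9.81·0.00579·74.16 = 4.192 kW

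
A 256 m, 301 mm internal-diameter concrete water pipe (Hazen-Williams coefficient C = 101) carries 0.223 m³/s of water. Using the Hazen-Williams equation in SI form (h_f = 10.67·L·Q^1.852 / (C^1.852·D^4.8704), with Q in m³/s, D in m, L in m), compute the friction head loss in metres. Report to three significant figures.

h_f ≈ 11.4 m

h_f = 10.67·256·0.223^1.852 / (101^1.852·0.301^4.8704) = 11.40 m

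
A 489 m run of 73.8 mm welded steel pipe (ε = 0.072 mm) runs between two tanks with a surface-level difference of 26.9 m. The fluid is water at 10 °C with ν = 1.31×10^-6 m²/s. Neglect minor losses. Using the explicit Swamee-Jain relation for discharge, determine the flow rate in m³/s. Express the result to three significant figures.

Q ≈ 0.00815 m³/s

Swamee-Jain (Type II): Q = -0.965·√(gD⁵h_f/L)·ln[ε/(3.7D) + √(3.17ν²L/(gD³h_f))]
√(gD⁵h_f/L) = √(9.81·0.0738⁵·26.9/489) = 0.001087
ε/(3.7D) = 2.64×10^-4; √(3.17ν²L/(gD³h_f)) = 1.58×10^-4
Q = -0.965·0.001087·ln(4.220×10^-4) = 0.008150 m³/s
Check: V = 1.91 m/s, Re = 1.07×10^5, f = 0.02211, h_f = 27.1 m ≈ 26.9 m ✓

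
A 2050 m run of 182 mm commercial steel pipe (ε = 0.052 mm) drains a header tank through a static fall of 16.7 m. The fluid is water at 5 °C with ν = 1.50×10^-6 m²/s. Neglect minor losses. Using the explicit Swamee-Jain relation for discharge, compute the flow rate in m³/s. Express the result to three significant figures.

Q ≈ 0.0329 m³/s

Swamee-Jain (Type II): Q = -0.965·√(gD⁵h_f/L)·ln[ε/(3.7D) + √(3.17ν²L/(gD³h_f))]
√(gD⁵h_f/L) = √(9.81·0.182⁵·16.7/2050) = 0.003995
ε/(3.7D) = 7.72×10^-5; √(3.17ν²L/(gD³h_f)) = 1.22×10^-4
Q = -0.965·0.003995·ln(1.989×10^-4) = 0.03285 m³/s
Check: V = 1.26 m/s, Re = 1.53×10^5, f = 0.01829, h_f = 16.7 m ≈ 16.7 m ✓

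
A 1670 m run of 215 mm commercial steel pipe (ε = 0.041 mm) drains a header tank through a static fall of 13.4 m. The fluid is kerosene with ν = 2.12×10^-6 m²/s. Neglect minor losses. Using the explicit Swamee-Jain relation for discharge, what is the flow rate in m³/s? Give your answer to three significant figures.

Swamee-Jain (Type II): Q = -0.965·√(gD⁵h_f/L)·ln[ε/(3.7D) + √(3.17ν²L/(gD³h_f))]
√(gD⁵h_f/L) = √(9.81·0.215⁵·13.4/1670) = 0.006013
ε/(3.7D) = 5.15×10^-5; √(3.17ν²L/(gD³h_f)) = 1.35×10^-4
Q = -0.965·0.006013·ln(1.865×10^-4) = 0.04983 m³/s
Check: V = 1.37 m/s, Re = 1.39×10^5, f = 0.01797, h_f = 13.4 m ≈ 13.4 m ✓

Q ≈ 0.0498 m³/s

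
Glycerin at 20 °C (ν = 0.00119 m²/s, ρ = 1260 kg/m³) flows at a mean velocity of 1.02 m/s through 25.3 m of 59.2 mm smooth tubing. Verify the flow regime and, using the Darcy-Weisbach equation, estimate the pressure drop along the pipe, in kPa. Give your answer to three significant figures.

Δp ≈ 353 kPa

Re = VD/ν = 1.02·0.05920/0.00119 = 50.7 → laminar (Re < 2300)
f = 64/Re = 1.261
h_f = f(L/D)V²/(2g) = 1.261·(25.3/0.05920)·1.02²/(2·9.81) = 28.58 m
Δp = ρg·h_f = 1260·9.81·28.58 = 353.3 kPa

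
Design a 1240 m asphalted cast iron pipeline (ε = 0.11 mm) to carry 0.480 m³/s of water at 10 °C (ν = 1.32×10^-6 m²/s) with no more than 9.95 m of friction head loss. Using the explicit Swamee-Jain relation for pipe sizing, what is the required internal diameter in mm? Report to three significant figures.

D ≈ 520 mm

Swamee-Jain (Type III): D = 0.66·[ε^1.25·(LQ²/(gh_f))^4.75 + ν·Q^9.4·(L/(gh_f))^5.2]^0.04
LQ²/(gh_f) = 2.927; L/(gh_f) = 12.70
Term 1 = ε^1.25·(…)^4.75 = 0.00185; Term 2 = ν·Q^9.4·(…)^5.2 = 7.32×10^-4
D = 0.66·(0.00185 + 7.32×10^-4)^0.04 = 0.5200 m = 520 mm
Check: V = 2.26 m/s, Re = 8.90×10^5, f = 0.01499, h_f = 9.31 m ≈ 9.95 m ✓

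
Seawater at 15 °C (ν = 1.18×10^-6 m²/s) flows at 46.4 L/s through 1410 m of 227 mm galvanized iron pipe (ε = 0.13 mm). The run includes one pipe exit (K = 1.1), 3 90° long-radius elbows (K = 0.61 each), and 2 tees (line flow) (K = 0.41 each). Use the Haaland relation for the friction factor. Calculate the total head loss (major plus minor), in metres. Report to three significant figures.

H_L ≈ 8.10 m

V = 4Q/(πD²) = 1.147 m/s; V²/2g = 0.06700 m
Re = 2.21×10^5, ε/D = 5.73×10^-4 → f = 0.01887 (Haaland)
Major: h_f = f(L/D)·V²/2g = 0.01887·6211·0.06700 = 7.852 m
Minor: ΣK = 3.75; h_m = ΣK·V²/2g = 0.2512 m
Total H_L = 7.852 + 0.2512 = 8.103 m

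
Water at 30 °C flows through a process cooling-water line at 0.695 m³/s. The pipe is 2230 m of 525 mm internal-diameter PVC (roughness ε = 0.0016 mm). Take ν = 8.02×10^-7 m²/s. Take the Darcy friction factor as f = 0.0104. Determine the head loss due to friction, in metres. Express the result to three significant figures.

h_f ≈ 23.2 m

V = 4Q/(πD²) = 4·0.695/(π·0.525²) = 3.211 m/s
h_f = f(L/D)V²/(2g) = 0.01040·(2230/0.525)·3.211²/(2·9.81) = 23.21 m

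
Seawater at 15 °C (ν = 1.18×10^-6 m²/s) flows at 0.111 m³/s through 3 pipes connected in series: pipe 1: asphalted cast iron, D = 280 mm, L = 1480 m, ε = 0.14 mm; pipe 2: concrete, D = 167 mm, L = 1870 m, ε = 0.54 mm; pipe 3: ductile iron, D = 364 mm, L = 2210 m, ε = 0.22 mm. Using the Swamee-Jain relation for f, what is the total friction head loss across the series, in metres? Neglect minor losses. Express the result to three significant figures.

H ≈ 418 m

Pipe 1: V = 1.803 m/s, Re = 4.28×10^5, ε/D = 5.00×10^-4, f = 0.01792, h_1 = f(L/D)V²/2g = 15.69 m
Pipe 2: V = 5.068 m/s, Re = 7.17×10^5, ε/D = 0.00323, f = 0.02699, h_2 = f(L/D)V²/2g = 395.6 m
Pipe 3: V = 1.067 m/s, Re = 3.29×10^5, ε/D = 6.04×10^-4, f = 0.01880, h_3 = f(L/D)V²/2g = 6.618 m
Series → Q common, losses add: H = Σh = 417.9 m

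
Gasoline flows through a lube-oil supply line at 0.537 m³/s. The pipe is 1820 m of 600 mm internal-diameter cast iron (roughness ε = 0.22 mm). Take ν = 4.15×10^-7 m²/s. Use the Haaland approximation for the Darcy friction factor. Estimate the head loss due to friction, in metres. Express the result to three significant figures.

V = 4Q/(πD²) = 4·0.537/(π·0.600²) = 1.899 m/s
Re = VD/ν = 1.899·0.600/4.15×10^-7 = 2.75×10^6 → turbulent
ε/D = 0.22/600 = 3.67×10^-4
Haaland: f = 0.01583
h_f = f(L/D)V²/(2g) = 0.01583·(1820/0.600)·1.899²/(2·9.81) = 8.830 m

h_f ≈ 8.83 m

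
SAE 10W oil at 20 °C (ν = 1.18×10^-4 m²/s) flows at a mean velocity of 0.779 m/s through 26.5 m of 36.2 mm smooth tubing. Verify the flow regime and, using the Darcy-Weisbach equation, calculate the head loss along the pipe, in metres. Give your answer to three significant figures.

Re = VD/ν = 0.779·0.03620/1.18×10^-4 = 239 → laminar (Re < 2300)
f = 64/Re = 0.2678
h_f = f(L/D)V²/(2g) = 0.2678·(26.5/0.03620)·0.779²/(2·9.81) = 6.064 m

h_f ≈ 6.06 m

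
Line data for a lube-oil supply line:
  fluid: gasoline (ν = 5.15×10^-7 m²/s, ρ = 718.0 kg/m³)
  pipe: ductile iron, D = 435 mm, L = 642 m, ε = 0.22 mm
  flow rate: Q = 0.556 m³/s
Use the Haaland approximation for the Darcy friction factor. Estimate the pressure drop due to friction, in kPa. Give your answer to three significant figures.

V = 4Q/(πD²) = 4·0.556/(π·0.435²) = 3.741 m/s
Re = VD/ν = 3.741·0.435/5.15×10^-7 = 3.16×10^6 → turbulent
ε/D = 0.22/435 = 5.06×10^-4
Haaland: f = 0.01692
h_f = f(L/D)V²/(2g) = 0.01692·(642/0.435)·3.741²/(2·9.81) = 17.81 m
Δp = ρg·h_f = 718.0·9.81·17.81 = 125.5 kPa

Δp ≈ 125 kPa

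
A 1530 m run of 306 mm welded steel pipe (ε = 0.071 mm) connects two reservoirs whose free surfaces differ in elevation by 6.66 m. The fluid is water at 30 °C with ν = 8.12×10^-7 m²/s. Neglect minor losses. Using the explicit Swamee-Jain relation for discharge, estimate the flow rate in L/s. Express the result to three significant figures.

Q ≈ 94.7 L/s

Swamee-Jain (Type II): Q = -0.965·√(gD⁵h_f/L)·ln[ε/(3.7D) + √(3.17ν²L/(gD³h_f))]
√(gD⁵h_f/L) = √(9.81·0.306⁵·6.66/1530) = 0.01070
ε/(3.7D) = 6.27×10^-5; √(3.17ν²L/(gD³h_f)) = 4.13×10^-5
Q = -0.965·0.01070·ln(1.040×10^-4) = 0.09472 m³/s
Check: V = 1.29 m/s, Re = 4.85×10^5, f = 0.01584, h_f = 6.70 m ≈ 6.66 m ✓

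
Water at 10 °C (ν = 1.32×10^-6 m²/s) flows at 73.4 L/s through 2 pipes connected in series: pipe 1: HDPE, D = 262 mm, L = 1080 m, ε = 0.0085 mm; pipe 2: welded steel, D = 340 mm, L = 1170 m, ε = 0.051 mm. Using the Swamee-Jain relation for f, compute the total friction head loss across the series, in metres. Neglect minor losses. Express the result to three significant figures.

H ≈ 7.76 m

Pipe 1: V = 1.361 m/s, Re = 2.70×10^5, ε/D = 3.24×10^-5, f = 0.01501, h_1 = f(L/D)V²/2g = 5.845 m
Pipe 2: V = 0.8084 m/s, Re = 2.08×10^5, ε/D = 1.50×10^-4, f = 0.01668, h_2 = f(L/D)V²/2g = 1.912 m
Series → Q common, losses add: H = Σh = 7.757 m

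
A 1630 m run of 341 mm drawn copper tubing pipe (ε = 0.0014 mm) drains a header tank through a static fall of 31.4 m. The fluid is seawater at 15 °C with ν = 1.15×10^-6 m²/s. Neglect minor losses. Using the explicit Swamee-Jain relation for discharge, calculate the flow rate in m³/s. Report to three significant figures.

Q ≈ 0.302 m³/s

Swamee-Jain (Type II): Q = -0.965·√(gD⁵h_f/L)·ln[ε/(3.7D) + √(3.17ν²L/(gD³h_f))]
√(gD⁵h_f/L) = √(9.81·0.341⁵·31.4/1630) = 0.02952
ε/(3.7D) = 1.11×10^-6; √(3.17ν²L/(gD³h_f)) = 2.37×10^-5
Q = -0.965·0.02952·ln(2.476×10^-5) = 0.3021 m³/s
Check: V = 3.31 m/s, Re = 9.81×10^5, f = 0.01175, h_f = 31.3 m ≈ 31.4 m ✓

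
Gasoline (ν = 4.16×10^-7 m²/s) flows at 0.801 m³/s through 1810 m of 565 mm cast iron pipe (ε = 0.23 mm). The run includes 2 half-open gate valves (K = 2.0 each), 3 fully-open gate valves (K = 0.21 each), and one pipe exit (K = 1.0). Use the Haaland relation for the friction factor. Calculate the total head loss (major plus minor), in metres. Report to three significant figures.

V = 4Q/(πD²) = 3.195 m/s; V²/2g = 0.5202 m
Re = 4.34×10^6, ε/D = 4.07×10^-4 → f = 0.01611 (Haaland)
Major: h_f = f(L/D)·V²/2g = 0.01611·3204·0.5202 = 26.85 m
Minor: ΣK = 5.63; h_m = ΣK·V²/2g = 2.929 m
Total H_L = 26.85 + 2.929 = 29.78 m

H_L ≈ 29.8 m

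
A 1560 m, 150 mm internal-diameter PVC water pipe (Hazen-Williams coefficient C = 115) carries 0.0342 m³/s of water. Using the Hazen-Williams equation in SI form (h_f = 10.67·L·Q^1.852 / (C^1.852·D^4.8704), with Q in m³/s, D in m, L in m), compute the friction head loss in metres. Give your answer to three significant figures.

h_f ≈ 50.4 m

h_f = 10.67·1560·0.0342^1.852 / (115^1.852·0.150^4.8704) = 50.43 m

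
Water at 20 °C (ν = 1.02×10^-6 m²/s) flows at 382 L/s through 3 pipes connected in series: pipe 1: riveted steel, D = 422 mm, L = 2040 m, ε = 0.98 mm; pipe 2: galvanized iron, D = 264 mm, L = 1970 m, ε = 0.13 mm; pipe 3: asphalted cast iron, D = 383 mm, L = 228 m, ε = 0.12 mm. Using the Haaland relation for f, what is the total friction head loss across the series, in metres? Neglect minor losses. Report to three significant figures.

Pipe 1: V = 2.731 m/s, Re = 1.13×10^6, ε/D = 0.00232, f = 0.02456, h_1 = f(L/D)V²/2g = 45.13 m
Pipe 2: V = 6.979 m/s, Re = 1.81×10^6, ε/D = 4.92×10^-4, f = 0.01693, h_2 = f(L/D)V²/2g = 313.5 m
Pipe 3: V = 3.316 m/s, Re = 1.25×10^6, ε/D = 3.13×10^-4, f = 0.01561, h_3 = f(L/D)V²/2g = 5.206 m
Series → Q common, losses add: H = Σh = 363.9 m

H ≈ 364 m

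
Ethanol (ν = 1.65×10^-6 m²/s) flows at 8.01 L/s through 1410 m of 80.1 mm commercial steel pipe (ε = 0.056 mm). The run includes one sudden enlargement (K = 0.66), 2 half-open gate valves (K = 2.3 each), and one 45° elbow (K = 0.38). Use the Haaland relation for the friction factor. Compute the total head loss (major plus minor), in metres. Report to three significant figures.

H_L ≈ 49.5 m

V = 4Q/(πD²) = 1.590 m/s; V²/2g = 0.1288 m
Re = 7.72×10^4, ε/D = 6.99×10^-4 → f = 0.02151 (Haaland)
Major: h_f = f(L/D)·V²/2g = 0.02151·17603·0.1288 = 48.77 m
Minor: ΣK = 5.64; h_m = ΣK·V²/2g = 0.7263 m
Total H_L = 48.77 + 0.7263 = 49.49 m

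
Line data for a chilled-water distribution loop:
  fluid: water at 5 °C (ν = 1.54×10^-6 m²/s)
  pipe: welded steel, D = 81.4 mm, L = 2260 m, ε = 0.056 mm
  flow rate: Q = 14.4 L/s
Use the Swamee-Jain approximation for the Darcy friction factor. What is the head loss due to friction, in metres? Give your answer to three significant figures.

V = 4Q/(πD²) = 4·0.0144/(π·0.0814²) = 2.767 m/s
Re = VD/ν = 2.767·0.0814/1.54×10^-6 = 1.46×10^5 → turbulent
ε/D = 0.056/81.4 = 6.88×10^-4
Swamee-Jain: f = 0.02039
h_f = f(L/D)V²/(2g) = 0.02039·(2260/0.0814)·2.767²/(2·9.81) = 220.9 m

h_f ≈ 221 m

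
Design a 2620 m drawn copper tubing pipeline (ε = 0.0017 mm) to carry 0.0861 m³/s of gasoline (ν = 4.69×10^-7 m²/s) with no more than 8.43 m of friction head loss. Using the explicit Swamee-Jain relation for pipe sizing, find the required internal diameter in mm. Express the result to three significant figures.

D ≈ 301 mm

Swamee-Jain (Type III): D = 0.66·[ε^1.25·(LQ²/(gh_f))^4.75 + ν·Q^9.4·(L/(gh_f))^5.2]^0.04
LQ²/(gh_f) = 0.2349; L/(gh_f) = 31.68
Term 1 = ε^1.25·(…)^4.75 = 6.30×10^-11; Term 2 = ν·Q^9.4·(…)^5.2 = 2.91×10^-9
D = 0.66·(6.30×10^-11 + 2.91×10^-9)^0.04 = 0.3009 m = 301 mm
Check: V = 1.21 m/s, Re = 7.77×10^5, f = 0.01224, h_f = 7.96 m ≈ 8.43 m ✓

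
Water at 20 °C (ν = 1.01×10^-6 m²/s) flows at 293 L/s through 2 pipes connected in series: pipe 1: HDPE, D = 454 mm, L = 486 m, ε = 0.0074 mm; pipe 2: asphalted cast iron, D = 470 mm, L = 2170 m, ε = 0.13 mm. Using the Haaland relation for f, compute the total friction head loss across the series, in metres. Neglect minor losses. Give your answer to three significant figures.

Pipe 1: V = 1.810 m/s, Re = 8.14×10^5, ε/D = 1.63×10^-5, f = 0.01226, h_1 = f(L/D)V²/2g = 2.192 m
Pipe 2: V = 1.689 m/s, Re = 7.86×10^5, ε/D = 2.77×10^-4, f = 0.01555, h_2 = f(L/D)V²/2g = 10.44 m
Series → Q common, losses add: H = Σh = 12.63 m

H ≈ 12.6 m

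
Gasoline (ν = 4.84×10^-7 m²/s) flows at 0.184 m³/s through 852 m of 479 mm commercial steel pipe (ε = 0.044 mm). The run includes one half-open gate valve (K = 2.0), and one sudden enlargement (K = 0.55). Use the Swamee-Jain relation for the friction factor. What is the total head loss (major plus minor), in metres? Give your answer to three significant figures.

V = 4Q/(πD²) = 1.021 m/s; V²/2g = 0.05314 m
Re = 1.01×10^6, ε/D = 9.19×10^-5 → f = 0.01337 (Swamee-Jain)
Major: h_f = f(L/D)·V²/2g = 0.01337·1779·0.05314 = 1.264 m
Minor: ΣK = 2.55; h_m = ΣK·V²/2g = 0.1355 m
Total H_L = 1.264 + 0.1355 = 1.400 m

H_L ≈ 1.40 m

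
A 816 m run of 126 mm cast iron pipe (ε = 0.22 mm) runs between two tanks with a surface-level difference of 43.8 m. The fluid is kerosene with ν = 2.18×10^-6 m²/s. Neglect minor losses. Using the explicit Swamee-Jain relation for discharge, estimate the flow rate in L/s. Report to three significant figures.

Swamee-Jain (Type II): Q = -0.965·√(gD⁵h_f/L)·ln[ε/(3.7D) + √(3.17ν²L/(gD³h_f))]
√(gD⁵h_f/L) = √(9.81·0.126⁵·43.8/816) = 0.004089
ε/(3.7D) = 4.72×10^-4; √(3.17ν²L/(gD³h_f)) = 1.20×10^-4
Q = -0.965·0.004089·ln(5.915×10^-4) = 0.02933 m³/s
Check: V = 2.35 m/s, Re = 1.36×10^5, f = 0.02419, h_f = 44.2 m ≈ 43.8 m ✓

Q ≈ 29.3 L/s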